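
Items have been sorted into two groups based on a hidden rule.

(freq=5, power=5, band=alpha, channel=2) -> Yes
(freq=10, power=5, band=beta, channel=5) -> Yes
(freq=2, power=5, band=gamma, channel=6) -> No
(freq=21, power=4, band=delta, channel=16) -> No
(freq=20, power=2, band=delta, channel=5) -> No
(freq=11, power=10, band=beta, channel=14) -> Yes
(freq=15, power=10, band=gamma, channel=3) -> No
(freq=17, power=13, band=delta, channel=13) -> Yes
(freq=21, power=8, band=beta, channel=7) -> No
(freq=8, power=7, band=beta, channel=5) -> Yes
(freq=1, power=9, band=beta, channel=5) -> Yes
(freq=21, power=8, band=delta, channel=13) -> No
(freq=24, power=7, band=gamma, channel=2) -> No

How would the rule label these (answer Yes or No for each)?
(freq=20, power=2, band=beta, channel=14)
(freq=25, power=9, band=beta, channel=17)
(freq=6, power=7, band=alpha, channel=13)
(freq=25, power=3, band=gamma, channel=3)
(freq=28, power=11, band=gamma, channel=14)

No, No, Yes, No, No

The simplest hypothesis consistent with all the labels is: band is not gamma AND freq ≤ 17.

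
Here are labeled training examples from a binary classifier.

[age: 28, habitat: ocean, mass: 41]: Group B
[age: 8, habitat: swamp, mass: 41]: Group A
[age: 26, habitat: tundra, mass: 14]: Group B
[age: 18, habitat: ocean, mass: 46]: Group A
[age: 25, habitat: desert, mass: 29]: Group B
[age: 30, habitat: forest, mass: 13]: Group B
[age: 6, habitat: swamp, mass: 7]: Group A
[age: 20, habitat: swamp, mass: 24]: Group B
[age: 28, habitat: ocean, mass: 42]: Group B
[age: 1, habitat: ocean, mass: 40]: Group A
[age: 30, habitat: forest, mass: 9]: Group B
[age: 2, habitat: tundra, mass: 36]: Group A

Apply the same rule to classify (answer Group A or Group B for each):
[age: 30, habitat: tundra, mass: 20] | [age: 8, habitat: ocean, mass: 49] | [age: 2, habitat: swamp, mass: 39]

The distinguishing property — age ≤ 18 — holds for all the 'Group A' cases and none of the 'Group B' cases.
[age: 30, habitat: tundra, mass: 20]: age = 30 — does not satisfy this, so Group B. [age: 8, habitat: ocean, mass: 49]: age = 8 — fits, so Group A. [age: 2, habitat: swamp, mass: 39]: age = 2 — fits, so Group A.

Group B, Group A, Group A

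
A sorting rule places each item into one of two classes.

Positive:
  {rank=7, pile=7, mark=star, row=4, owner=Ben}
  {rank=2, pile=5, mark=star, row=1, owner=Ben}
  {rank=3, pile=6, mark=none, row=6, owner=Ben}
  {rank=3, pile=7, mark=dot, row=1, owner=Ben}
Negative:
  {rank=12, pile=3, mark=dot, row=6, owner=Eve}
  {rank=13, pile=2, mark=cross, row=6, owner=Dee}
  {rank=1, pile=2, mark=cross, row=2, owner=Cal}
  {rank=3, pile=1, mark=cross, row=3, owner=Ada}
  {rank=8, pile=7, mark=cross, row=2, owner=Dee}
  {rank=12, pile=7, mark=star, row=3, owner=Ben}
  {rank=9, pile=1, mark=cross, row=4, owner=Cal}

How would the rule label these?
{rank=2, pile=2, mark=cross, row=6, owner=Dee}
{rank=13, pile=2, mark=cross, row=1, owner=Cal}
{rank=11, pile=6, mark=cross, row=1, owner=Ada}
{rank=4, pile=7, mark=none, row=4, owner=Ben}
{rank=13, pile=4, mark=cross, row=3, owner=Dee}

Every 'Positive' example satisfies: owner is Ben AND rank ≤ 7. None of the 'Negative' examples do.
{rank=2, pile=2, mark=cross, row=6, owner=Dee}: Negative (owner is Dee, rank = 2). {rank=13, pile=2, mark=cross, row=1, owner=Cal}: Negative (owner is Cal, rank = 13). {rank=11, pile=6, mark=cross, row=1, owner=Ada}: Negative (owner is Ada, rank = 11). {rank=4, pile=7, mark=none, row=4, owner=Ben}: Positive (owner is Ben, rank = 4). {rank=13, pile=4, mark=cross, row=3, owner=Dee}: Negative (owner is Dee, rank = 13).

Negative, Negative, Negative, Positive, Negative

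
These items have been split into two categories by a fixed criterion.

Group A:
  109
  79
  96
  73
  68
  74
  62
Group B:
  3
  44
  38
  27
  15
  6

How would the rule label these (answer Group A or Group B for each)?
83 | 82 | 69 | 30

Group A, Group A, Group A, Group B

All 'Group A' examples share one property — at least 62 — and every 'Group B' example lacks it.
83: Group A (83 ≥ 62). 82: Group A (82 ≥ 62). 69: Group A (69 ≥ 62). 30: Group B (30 < 62).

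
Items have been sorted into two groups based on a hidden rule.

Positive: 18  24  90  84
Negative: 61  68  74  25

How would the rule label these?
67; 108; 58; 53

Negative, Positive, Negative, Negative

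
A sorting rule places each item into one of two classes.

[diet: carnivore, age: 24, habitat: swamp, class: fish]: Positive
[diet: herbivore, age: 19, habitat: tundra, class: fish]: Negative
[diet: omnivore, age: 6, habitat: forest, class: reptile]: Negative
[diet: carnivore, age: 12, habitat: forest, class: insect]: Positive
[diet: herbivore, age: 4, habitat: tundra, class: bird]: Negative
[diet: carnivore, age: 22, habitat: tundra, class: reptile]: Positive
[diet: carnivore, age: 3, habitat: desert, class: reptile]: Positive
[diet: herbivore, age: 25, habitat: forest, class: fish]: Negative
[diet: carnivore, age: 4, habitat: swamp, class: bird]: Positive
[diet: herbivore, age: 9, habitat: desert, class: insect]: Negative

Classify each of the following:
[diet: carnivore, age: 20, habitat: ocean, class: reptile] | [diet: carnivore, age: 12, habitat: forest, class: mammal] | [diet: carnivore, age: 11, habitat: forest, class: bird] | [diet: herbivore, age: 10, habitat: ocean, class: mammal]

Positive, Positive, Positive, Negative

One predicate separates the groups cleanly: diet is carnivore.
[diet: carnivore, age: 20, habitat: ocean, class: reptile] — diet is carnivore, hence Positive. [diet: carnivore, age: 12, habitat: forest, class: mammal] — diet is carnivore, hence Positive. [diet: carnivore, age: 11, habitat: forest, class: bird] — diet is carnivore, hence Positive. [diet: herbivore, age: 10, habitat: ocean, class: mammal] — diet is herbivore, hence Negative.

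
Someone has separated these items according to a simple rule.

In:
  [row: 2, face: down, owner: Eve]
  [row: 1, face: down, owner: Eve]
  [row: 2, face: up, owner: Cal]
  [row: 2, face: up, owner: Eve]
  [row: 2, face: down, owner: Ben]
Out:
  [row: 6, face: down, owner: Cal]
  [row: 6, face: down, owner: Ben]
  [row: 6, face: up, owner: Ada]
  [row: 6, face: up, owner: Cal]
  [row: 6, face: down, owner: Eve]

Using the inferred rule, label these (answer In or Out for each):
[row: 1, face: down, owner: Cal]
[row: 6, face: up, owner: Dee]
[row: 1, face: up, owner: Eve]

In, Out, In

The simplest hypothesis consistent with all the labels is: row ≤ 2.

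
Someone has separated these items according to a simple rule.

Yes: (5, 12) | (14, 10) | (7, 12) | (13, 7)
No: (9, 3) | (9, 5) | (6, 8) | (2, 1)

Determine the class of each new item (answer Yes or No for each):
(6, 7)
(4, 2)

All 'Yes' examples share one property — sum ≥ 17 — and every 'No' example lacks it.
(6, 7): No (6+7 = 13).
(4, 2): No (4+2 = 6).

No, No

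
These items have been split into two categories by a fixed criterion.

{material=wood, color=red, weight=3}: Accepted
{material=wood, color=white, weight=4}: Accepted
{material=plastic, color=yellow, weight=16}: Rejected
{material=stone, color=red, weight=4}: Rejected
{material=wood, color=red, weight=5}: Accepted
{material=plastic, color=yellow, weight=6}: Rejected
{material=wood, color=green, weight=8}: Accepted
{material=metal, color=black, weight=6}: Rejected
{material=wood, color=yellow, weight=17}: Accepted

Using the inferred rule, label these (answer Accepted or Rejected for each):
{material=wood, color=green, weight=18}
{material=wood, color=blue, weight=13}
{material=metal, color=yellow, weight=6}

All 'Accepted' examples share one property — material is wood — and every 'Rejected' example lacks it.

Accepted, Accepted, Rejected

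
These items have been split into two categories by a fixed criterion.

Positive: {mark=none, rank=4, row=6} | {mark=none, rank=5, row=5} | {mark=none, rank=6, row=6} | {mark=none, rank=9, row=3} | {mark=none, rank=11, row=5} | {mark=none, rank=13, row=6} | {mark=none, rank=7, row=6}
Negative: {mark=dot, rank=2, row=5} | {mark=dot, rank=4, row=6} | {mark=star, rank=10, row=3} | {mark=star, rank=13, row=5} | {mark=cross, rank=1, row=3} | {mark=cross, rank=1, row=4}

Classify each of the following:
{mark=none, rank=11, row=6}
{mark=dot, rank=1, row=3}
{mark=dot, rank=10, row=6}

Checking candidate rules against both groups, what survives is: mark is none.

Positive, Negative, Negative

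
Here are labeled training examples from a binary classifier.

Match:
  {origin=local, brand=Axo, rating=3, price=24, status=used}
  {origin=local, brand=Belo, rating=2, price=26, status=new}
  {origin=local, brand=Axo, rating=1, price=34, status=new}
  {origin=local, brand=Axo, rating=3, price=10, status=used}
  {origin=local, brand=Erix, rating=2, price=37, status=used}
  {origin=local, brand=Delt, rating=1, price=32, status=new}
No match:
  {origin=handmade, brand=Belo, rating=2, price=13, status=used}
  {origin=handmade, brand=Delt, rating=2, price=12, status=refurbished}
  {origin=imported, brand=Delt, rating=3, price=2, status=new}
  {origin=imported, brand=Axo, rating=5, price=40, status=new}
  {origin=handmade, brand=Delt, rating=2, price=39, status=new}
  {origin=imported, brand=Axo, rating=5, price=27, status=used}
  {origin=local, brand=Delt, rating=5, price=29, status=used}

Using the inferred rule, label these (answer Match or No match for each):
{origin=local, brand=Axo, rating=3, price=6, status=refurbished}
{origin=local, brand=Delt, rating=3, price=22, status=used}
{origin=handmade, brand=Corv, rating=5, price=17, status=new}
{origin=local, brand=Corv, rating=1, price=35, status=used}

Match, Match, No match, Match

The pattern is that an item is 'Match' exactly when: origin is local AND rating ≤ 3.
{origin=local, brand=Axo, rating=3, price=6, status=refurbished} → origin is local, rating = 3 → Match. {origin=local, brand=Delt, rating=3, price=22, status=used} → origin is local, rating = 3 → Match. {origin=handmade, brand=Corv, rating=5, price=17, status=new} → origin is handmade, rating = 5 → No match. {origin=local, brand=Corv, rating=1, price=35, status=used} → origin is local, rating = 1 → Match.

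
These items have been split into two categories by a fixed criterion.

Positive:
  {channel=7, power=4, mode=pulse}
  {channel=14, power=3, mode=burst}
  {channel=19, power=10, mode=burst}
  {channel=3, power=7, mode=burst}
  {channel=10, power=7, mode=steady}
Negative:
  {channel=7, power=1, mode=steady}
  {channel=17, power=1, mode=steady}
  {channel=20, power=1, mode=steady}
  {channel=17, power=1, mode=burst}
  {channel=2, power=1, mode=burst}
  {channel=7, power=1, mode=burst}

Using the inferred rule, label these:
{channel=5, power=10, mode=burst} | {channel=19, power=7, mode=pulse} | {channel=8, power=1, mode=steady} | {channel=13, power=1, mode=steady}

Positive, Positive, Negative, Negative

A rule that fits every label: power ≥ 3 — true of each 'Positive' example, false of each 'Negative' one.
Positive: {channel=5, power=10, mode=burst}, since power = 10.
Positive: {channel=19, power=7, mode=pulse}, since power = 7.
Negative: {channel=8, power=1, mode=steady}, since power = 1.
Negative: {channel=13, power=1, mode=steady}, since power = 1.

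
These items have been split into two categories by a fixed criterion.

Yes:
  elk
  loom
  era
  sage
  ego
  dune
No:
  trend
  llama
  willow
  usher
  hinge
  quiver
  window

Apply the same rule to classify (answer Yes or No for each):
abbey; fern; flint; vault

No, Yes, No, No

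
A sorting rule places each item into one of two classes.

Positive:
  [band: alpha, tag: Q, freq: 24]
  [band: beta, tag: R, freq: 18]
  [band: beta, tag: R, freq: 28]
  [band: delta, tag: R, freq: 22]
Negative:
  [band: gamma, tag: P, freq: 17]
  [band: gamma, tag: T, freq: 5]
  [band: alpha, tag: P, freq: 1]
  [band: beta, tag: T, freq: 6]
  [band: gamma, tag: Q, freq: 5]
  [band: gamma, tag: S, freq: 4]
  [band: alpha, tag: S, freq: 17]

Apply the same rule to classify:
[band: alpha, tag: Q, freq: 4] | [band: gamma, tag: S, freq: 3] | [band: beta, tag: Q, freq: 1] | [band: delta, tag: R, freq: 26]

Negative, Negative, Negative, Positive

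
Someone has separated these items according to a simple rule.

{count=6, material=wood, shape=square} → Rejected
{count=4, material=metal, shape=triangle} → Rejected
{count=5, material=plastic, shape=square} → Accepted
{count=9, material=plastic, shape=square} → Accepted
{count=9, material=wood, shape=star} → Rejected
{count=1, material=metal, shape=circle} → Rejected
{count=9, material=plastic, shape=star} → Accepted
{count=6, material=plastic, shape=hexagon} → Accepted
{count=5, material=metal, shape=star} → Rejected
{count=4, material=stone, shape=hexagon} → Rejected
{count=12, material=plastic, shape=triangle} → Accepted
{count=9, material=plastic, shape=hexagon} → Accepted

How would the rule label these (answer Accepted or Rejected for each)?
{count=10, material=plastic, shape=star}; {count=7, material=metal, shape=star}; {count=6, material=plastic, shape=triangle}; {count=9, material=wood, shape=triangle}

Accepted, Rejected, Accepted, Rejected

Looking at the examples, the only property every 'Accepted' case has and every 'Rejected' case lacks is: material is plastic.
{count=10, material=plastic, shape=star} — material is plastic, hence Accepted.
{count=7, material=metal, shape=star} — material is metal, hence Rejected.
{count=6, material=plastic, shape=triangle} — material is plastic, hence Accepted.
{count=9, material=wood, shape=triangle} — material is wood, hence Rejected.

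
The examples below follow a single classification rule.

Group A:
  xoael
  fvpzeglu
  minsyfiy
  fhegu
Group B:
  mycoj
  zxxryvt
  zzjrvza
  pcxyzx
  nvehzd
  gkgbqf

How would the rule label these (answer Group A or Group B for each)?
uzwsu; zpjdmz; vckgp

One predicate separates the groups cleanly: has ≥ 2 vowels.

Group A, Group B, Group B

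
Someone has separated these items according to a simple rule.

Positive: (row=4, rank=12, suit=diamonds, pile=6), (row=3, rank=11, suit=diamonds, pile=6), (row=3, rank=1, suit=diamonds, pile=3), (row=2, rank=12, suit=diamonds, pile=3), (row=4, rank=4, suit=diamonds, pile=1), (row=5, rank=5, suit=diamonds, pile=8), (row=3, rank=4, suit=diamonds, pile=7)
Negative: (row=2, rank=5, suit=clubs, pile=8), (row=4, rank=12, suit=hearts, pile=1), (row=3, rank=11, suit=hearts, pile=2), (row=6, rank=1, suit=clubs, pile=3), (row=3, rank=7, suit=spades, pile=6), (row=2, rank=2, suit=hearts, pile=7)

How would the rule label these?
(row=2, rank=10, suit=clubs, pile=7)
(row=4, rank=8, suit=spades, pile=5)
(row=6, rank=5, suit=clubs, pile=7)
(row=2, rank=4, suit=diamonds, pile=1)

Negative, Negative, Negative, Positive

Looking at the examples, the only property every 'Positive' case has and every 'Negative' case lacks is: suit is diamonds.
(row=2, rank=10, suit=clubs, pile=7) → suit is clubs → Negative. (row=4, rank=8, suit=spades, pile=5) → suit is spades → Negative. (row=6, rank=5, suit=clubs, pile=7) → suit is clubs → Negative. (row=2, rank=4, suit=diamonds, pile=1) → suit is diamonds → Positive.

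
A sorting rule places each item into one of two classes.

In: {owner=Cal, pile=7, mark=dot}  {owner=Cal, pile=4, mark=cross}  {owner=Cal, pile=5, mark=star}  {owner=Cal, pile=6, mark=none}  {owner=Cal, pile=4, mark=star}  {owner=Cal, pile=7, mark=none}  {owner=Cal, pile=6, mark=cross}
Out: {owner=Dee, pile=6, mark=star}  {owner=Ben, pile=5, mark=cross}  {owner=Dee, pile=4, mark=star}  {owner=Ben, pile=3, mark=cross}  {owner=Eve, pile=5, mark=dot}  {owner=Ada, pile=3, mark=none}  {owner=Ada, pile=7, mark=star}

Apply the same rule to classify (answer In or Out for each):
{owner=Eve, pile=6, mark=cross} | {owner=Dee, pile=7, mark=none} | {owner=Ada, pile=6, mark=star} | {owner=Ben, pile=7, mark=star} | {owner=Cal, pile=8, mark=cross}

Every 'In' example satisfies: owner is Cal. None of the 'Out' examples do.

Out, Out, Out, Out, In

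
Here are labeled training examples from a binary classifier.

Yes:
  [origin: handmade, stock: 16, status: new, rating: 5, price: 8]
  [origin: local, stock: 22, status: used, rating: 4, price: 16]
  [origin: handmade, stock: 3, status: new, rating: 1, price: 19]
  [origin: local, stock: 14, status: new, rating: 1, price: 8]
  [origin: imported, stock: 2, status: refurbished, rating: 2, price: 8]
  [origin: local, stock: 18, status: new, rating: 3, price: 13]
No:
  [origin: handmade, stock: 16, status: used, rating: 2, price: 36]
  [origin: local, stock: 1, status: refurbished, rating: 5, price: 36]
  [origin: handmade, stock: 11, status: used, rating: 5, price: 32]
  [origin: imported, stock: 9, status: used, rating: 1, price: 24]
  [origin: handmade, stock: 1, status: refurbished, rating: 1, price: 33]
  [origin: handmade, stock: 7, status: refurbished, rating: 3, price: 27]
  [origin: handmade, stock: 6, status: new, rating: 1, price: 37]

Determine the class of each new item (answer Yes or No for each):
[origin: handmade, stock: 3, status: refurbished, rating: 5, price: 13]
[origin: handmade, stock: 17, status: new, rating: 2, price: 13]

Yes, Yes

Rule: price ≤ 19. This holds for each 'Yes' example and fails for each 'No' one.
[origin: handmade, stock: 3, status: refurbished, rating: 5, price: 13]: price = 13 — has this property, so Yes. [origin: handmade, stock: 17, status: new, rating: 2, price: 13]: price = 13 — has this property, so Yes.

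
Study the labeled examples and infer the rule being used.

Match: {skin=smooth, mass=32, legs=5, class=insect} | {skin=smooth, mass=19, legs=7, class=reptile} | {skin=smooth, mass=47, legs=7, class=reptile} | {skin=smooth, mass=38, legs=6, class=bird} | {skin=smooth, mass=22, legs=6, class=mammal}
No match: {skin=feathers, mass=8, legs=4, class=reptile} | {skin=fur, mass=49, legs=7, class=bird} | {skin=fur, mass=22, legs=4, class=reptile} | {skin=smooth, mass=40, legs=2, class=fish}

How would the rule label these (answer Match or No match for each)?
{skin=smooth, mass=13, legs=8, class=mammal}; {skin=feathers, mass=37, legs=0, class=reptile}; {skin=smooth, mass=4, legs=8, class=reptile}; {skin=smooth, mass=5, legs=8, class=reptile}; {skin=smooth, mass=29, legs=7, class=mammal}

Match, No match, Match, Match, Match

The classifier is using: skin is smooth AND legs ≥ 4.
{skin=smooth, mass=13, legs=8, class=mammal}: Match (skin is smooth, legs = 8). {skin=feathers, mass=37, legs=0, class=reptile}: No match (skin is feathers, legs = 0). {skin=smooth, mass=4, legs=8, class=reptile}: Match (skin is smooth, legs = 8). {skin=smooth, mass=5, legs=8, class=reptile}: Match (skin is smooth, legs = 8). {skin=smooth, mass=29, legs=7, class=mammal}: Match (skin is smooth, legs = 7).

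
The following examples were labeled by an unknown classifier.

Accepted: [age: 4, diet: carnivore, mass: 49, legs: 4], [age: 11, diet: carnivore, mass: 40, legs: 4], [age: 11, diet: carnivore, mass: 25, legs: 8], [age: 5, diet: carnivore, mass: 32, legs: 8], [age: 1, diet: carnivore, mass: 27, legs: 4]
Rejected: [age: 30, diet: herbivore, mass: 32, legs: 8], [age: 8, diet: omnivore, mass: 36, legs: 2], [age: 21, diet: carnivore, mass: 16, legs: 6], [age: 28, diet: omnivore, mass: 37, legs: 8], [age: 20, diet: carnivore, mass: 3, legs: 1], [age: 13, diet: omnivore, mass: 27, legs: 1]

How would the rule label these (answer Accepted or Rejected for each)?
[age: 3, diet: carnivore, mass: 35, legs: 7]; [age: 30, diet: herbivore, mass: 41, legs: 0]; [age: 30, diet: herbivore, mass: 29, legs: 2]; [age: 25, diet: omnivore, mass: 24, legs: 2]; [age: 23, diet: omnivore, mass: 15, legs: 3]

The classifier is using: diet is carnivore AND age ≤ 11.

Accepted, Rejected, Rejected, Rejected, Rejected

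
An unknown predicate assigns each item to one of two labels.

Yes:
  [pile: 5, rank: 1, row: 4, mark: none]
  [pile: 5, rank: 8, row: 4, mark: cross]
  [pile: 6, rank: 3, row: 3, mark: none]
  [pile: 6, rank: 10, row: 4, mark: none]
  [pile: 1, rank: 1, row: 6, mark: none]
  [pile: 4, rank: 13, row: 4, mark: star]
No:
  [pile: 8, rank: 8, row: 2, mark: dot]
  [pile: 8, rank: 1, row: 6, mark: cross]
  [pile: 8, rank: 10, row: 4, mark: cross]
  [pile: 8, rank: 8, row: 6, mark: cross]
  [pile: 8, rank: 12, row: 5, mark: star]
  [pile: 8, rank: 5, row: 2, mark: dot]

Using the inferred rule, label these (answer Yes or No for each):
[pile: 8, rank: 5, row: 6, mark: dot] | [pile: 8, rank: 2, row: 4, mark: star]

No, No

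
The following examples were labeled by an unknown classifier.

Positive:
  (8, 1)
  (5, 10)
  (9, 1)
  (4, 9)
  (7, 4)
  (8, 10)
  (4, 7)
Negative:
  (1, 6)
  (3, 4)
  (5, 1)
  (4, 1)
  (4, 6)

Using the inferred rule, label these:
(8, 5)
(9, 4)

All 'Positive' examples share one property — max ≥ 7 — and every 'Negative' example lacks it.
(8, 5) → max 8 → Positive.
(9, 4) → max 9 → Positive.

Positive, Positive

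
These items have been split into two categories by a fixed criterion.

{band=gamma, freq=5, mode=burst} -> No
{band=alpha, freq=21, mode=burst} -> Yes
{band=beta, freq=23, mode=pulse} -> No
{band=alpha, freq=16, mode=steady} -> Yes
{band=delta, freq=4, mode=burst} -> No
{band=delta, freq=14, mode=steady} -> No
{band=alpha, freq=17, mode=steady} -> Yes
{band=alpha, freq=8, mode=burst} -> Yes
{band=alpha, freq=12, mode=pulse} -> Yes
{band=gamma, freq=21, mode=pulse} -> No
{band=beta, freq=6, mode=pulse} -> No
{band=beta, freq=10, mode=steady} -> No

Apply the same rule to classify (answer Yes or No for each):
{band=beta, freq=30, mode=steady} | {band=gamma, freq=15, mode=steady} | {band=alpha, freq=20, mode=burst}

No, No, Yes

The pattern is that an item is 'Yes' exactly when: band is alpha.
{band=beta, freq=30, mode=steady}: band is beta, does not satisfy this → No.
{band=gamma, freq=15, mode=steady}: band is gamma, does not satisfy this → No.
{band=alpha, freq=20, mode=burst}: band is alpha, satisfies this → Yes.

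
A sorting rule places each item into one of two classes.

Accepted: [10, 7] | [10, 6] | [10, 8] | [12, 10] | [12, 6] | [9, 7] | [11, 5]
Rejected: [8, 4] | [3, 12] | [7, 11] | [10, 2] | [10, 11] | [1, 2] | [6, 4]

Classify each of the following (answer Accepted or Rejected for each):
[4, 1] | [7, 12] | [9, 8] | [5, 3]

All 'Accepted' examples share one property — first > second AND sum ≥ 15 — and every 'Rejected' example lacks it.
[4, 1] — 4 > 1, 4+1 = 5, hence Rejected. [7, 12] — 7 < 12, 7+12 = 19, hence Rejected. [9, 8] — 9 > 8, 9+8 = 17, hence Accepted. [5, 3] — 5 > 3, 5+3 = 8, hence Rejected.

Rejected, Rejected, Accepted, Rejected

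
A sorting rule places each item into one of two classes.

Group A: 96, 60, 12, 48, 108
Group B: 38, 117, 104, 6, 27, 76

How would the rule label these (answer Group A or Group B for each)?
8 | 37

Group B, Group B

The common property of the 'Group A' items is: multiple of 12. No 'Group B' item has it.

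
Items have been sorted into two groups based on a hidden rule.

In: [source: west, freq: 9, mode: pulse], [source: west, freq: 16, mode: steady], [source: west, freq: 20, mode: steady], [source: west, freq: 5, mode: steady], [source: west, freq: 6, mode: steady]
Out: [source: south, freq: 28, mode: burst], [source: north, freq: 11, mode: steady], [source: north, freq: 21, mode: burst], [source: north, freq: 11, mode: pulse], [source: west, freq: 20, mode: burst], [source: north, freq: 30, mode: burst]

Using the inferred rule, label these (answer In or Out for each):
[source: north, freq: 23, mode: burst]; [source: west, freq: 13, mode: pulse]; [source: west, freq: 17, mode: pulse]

Out, In, In

All 'In' examples share one property — source is west AND mode is not burst — and every 'Out' example lacks it.
[source: north, freq: 23, mode: burst]: source is north, mode is burst, doesn't qualify → Out. [source: west, freq: 13, mode: pulse]: source is west, mode is pulse, matches → In. [source: west, freq: 17, mode: pulse]: source is west, mode is pulse, matches → In.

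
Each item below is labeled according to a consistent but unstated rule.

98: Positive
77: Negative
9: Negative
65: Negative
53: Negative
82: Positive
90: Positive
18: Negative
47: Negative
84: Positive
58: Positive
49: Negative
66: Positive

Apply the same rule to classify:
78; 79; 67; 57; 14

Positive, Negative, Negative, Negative, Negative

Every 'Positive' example satisfies: even AND at least 47. None of the 'Negative' examples do.
78: 78 is even, 78 ≥ 47 — passes, so Positive. 79: 79 is odd, 79 ≥ 47 — fails this test, so Negative. 67: 67 is odd, 67 ≥ 47 — fails this test, so Negative. 57: 57 is odd, 57 ≥ 47 — fails this test, so Negative. 14: 14 is even, 14 < 47 — fails this test, so Negative.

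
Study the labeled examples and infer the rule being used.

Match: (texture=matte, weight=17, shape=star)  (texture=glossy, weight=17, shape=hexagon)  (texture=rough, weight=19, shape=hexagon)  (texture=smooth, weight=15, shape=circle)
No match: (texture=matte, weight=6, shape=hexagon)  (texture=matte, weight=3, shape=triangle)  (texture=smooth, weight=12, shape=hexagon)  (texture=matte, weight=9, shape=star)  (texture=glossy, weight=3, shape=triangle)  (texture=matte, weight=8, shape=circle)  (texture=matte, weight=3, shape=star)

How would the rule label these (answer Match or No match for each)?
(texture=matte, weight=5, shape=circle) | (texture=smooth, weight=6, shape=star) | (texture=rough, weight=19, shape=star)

No match, No match, Match

The distinguishing property — weight ≥ 15 — holds for all the 'Match' cases and none of the 'No match' cases.
No match: (texture=matte, weight=5, shape=circle), since weight = 5.
No match: (texture=smooth, weight=6, shape=star), since weight = 6.
Match: (texture=rough, weight=19, shape=star), since weight = 19.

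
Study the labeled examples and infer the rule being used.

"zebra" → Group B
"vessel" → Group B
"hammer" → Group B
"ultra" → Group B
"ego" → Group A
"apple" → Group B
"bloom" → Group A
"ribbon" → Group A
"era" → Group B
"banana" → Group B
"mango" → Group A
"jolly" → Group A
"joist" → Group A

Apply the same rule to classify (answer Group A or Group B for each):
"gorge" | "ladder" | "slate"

Group A, Group B, Group B

'Group A' ⟺ contains 'o'.
"gorge": Group A (has 'o'). "ladder": Group B (no 'o'). "slate": Group B (no 'o').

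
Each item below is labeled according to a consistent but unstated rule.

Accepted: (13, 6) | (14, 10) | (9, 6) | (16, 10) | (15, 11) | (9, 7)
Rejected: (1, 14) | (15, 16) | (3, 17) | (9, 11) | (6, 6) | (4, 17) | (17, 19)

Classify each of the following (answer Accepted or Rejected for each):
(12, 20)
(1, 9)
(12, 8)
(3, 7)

Checking candidate rules against both groups, what survives is: first > second.

Rejected, Rejected, Accepted, Rejected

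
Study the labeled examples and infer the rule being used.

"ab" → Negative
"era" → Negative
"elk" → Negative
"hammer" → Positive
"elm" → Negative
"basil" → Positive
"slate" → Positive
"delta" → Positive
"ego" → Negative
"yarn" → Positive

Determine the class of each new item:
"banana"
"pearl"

The common property of the 'Positive' items is: length ≥ 4. No 'Negative' item has it.
"banana": Positive (length 6). "pearl": Positive (length 5).

Positive, Positive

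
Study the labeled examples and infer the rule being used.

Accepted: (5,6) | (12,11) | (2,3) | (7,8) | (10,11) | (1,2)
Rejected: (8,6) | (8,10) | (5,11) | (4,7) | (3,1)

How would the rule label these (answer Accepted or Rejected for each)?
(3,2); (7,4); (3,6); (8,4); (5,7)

Accepted, Rejected, Rejected, Rejected, Rejected

All 'Accepted' examples share one property — |first − second| ≤ 1 — and every 'Rejected' example lacks it.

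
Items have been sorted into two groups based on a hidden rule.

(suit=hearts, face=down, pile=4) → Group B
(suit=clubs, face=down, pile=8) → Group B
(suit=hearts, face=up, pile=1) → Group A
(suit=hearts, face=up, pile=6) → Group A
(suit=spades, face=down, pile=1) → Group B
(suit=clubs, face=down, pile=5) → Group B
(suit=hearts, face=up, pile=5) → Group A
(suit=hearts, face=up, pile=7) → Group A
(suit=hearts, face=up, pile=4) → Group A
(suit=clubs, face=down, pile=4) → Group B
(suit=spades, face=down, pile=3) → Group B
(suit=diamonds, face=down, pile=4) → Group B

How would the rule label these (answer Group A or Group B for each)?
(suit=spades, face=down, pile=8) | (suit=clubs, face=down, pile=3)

The simplest hypothesis consistent with all the labels is: face is up.
(suit=spades, face=down, pile=8): face is down, does not fit → Group B. (suit=clubs, face=down, pile=3): face is down, does not fit → Group B.

Group B, Group B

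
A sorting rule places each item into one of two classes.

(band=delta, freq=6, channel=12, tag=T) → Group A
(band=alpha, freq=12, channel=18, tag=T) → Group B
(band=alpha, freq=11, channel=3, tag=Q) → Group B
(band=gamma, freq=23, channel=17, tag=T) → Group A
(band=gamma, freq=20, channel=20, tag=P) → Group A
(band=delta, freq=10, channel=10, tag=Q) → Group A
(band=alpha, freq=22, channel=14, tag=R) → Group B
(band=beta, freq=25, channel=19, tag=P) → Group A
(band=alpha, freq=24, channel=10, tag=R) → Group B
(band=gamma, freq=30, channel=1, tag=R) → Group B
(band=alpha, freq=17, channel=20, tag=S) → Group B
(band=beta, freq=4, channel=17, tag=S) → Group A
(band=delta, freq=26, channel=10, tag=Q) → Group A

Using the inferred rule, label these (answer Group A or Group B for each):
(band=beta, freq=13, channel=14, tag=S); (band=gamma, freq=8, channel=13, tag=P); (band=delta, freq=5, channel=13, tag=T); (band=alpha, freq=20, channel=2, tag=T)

Group A, Group A, Group A, Group B

The rule appears to be: band is not alpha AND freq ≤ 26.
(band=beta, freq=13, channel=14, tag=S) — band is beta, freq = 13, hence Group A.
(band=gamma, freq=8, channel=13, tag=P) — band is gamma, freq = 8, hence Group A.
(band=delta, freq=5, channel=13, tag=T) — band is delta, freq = 5, hence Group A.
(band=alpha, freq=20, channel=2, tag=T) — band is alpha, freq = 20, hence Group B.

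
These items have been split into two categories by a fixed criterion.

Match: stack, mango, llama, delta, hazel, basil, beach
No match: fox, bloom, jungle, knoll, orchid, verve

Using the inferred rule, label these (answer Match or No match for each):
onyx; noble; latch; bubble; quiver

No match, No match, Match, No match, No match

One predicate separates the groups cleanly: contains 'a'.
onyx → no 'a' → No match. noble → no 'a' → No match. latch → has 'a' → Match. bubble → no 'a' → No match. quiver → no 'a' → No match.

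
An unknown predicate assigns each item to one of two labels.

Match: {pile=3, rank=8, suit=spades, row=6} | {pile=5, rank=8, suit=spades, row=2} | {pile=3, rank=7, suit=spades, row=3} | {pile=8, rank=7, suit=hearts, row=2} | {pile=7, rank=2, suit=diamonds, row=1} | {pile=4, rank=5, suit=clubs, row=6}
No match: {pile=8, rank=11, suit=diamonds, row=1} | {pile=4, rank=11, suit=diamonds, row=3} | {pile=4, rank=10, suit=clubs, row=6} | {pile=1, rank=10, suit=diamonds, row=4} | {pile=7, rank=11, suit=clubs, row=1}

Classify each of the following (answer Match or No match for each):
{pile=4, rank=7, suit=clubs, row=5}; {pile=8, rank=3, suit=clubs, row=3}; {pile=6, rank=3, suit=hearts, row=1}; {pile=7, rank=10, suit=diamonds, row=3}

Match, Match, Match, No match

The common property of the 'Match' items is: rank ≤ 8. No 'No match' item has it.
{pile=4, rank=7, suit=clubs, row=5}: rank = 7 — checks out, so Match. {pile=8, rank=3, suit=clubs, row=3}: rank = 3 — checks out, so Match. {pile=6, rank=3, suit=hearts, row=1}: rank = 3 — checks out, so Match. {pile=7, rank=10, suit=diamonds, row=3}: rank = 10 — doesn't match, so No match.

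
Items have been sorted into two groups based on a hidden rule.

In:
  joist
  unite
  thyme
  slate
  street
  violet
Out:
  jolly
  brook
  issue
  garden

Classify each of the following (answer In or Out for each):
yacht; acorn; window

In, Out, Out

The distinguishing property — contains 't' — holds for all the 'In' cases and none of the 'Out' cases.
yacht: has 't', fits → In.
acorn: no 't', does not pass → Out.
window: no 't', does not pass → Out.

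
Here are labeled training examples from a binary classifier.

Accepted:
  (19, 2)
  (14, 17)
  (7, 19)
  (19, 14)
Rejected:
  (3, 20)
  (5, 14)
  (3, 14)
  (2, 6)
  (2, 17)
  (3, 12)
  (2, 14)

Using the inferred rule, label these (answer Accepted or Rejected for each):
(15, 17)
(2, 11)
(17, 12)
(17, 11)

Accepted, Rejected, Accepted, Accepted

The pattern is that an item is 'Accepted' exactly when: first ≥ 6.
(15, 17) — first 15, hence Accepted.
(2, 11) — first 2, hence Rejected.
(17, 12) — first 17, hence Accepted.
(17, 11) — first 17, hence Accepted.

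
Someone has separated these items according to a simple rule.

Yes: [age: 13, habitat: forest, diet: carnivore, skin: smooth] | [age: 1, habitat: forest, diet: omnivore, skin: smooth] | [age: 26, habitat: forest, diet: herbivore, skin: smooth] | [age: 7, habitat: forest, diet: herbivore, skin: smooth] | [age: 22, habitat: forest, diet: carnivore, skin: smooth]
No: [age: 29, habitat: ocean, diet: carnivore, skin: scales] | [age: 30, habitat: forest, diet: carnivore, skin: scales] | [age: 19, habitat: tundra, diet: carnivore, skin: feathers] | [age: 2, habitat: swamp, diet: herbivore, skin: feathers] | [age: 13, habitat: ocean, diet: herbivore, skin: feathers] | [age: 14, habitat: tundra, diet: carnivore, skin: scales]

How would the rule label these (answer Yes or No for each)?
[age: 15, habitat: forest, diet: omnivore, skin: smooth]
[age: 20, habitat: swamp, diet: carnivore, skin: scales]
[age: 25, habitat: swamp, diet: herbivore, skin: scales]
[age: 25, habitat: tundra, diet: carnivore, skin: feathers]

A rule that fits every label: skin is smooth — true of each 'Yes' example, false of each 'No' one.
Yes: [age: 15, habitat: forest, diet: omnivore, skin: smooth], since skin is smooth. No: [age: 20, habitat: swamp, diet: carnivore, skin: scales], since skin is scales. No: [age: 25, habitat: swamp, diet: herbivore, skin: scales], since skin is scales. No: [age: 25, habitat: tundra, diet: carnivore, skin: feathers], since skin is feathers.

Yes, No, No, No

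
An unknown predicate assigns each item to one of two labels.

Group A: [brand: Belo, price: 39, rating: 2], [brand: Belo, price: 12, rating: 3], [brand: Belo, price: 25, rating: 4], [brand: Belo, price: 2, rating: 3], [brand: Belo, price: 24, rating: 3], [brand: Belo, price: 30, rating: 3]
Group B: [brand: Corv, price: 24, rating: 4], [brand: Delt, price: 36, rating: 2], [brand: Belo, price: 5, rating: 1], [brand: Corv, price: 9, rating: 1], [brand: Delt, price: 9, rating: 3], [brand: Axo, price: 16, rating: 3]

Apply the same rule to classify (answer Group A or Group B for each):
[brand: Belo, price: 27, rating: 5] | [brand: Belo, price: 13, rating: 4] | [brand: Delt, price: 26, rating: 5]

The distinguishing property — brand is Belo AND rating ≥ 2 — holds for all the 'Group A' cases and none of the 'Group B' cases.

Group A, Group A, Group B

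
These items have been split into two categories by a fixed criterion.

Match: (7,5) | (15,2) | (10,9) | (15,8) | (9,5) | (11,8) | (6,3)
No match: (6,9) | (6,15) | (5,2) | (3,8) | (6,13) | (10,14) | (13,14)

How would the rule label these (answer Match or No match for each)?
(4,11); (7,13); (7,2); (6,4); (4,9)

The pattern is that an item is 'Match' exactly when: first > second AND sum ≥ 9.
(4,11): 4 < 11, 4+11 = 15, does not pass → No match. (7,13): 7 < 13, 7+13 = 20, does not pass → No match. (7,2): 7 > 2, 7+2 = 9, satisfies this → Match. (6,4): 6 > 4, 6+4 = 10, satisfies this → Match. (4,9): 4 < 9, 4+9 = 13, does not pass → No match.

No match, No match, Match, Match, No match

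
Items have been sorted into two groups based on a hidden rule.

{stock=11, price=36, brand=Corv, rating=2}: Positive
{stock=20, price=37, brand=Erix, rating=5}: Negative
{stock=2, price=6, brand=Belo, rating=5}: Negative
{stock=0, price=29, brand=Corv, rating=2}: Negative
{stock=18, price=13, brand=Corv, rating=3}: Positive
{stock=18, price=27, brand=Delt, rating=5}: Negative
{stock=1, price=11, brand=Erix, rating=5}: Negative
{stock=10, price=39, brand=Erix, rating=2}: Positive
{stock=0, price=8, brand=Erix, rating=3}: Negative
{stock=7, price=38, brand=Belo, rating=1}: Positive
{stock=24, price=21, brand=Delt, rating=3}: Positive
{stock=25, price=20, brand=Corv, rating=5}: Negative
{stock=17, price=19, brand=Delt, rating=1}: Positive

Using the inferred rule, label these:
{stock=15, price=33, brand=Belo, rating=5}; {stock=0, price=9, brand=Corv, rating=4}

'Positive' ⟺ rating ≤ 3 AND stock ≥ 1.
{stock=15, price=33, brand=Belo, rating=5}: rating = 5, stock = 15 — fails this test, so Negative. {stock=0, price=9, brand=Corv, rating=4}: rating = 4, stock = 0 — fails this test, so Negative.

Negative, Negative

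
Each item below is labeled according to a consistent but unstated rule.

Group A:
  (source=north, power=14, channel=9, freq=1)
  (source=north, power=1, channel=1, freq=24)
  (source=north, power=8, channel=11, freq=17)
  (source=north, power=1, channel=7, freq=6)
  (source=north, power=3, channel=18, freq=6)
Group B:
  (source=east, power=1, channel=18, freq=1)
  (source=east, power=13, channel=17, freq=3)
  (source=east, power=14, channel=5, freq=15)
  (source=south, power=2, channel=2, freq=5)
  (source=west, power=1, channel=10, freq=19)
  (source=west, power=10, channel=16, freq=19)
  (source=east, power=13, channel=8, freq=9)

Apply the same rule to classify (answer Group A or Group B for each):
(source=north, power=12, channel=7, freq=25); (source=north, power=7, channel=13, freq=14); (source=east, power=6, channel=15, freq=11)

The simplest hypothesis consistent with all the labels is: source is north.
(source=north, power=12, channel=7, freq=25) → source is north → Group A. (source=north, power=7, channel=13, freq=14) → source is north → Group A. (source=east, power=6, channel=15, freq=11) → source is east → Group B.

Group A, Group A, Group B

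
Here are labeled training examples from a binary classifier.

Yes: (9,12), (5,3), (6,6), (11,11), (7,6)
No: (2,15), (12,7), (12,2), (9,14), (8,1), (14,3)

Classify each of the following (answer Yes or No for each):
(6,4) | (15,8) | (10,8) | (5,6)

Yes, No, Yes, Yes

The distinguishing property — |first − second| ≤ 3 — holds for all the 'Yes' cases and none of the 'No' cases.
(6,4) → |6−4| = 2 → Yes.
(15,8) → |15−8| = 7 → No.
(10,8) → |10−8| = 2 → Yes.
(5,6) → |5−6| = 1 → Yes.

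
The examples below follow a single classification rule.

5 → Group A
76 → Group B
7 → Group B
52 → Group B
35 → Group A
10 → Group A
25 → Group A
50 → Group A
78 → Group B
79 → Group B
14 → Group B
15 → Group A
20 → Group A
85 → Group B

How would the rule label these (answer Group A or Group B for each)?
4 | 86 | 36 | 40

The simplest hypothesis consistent with all the labels is: multiple of 5 AND at most 50.
4: 4 = 5·0 + 4, 4 ≤ 50, lacks this property → Group B. 86: 86 = 5·17 + 1, 86 > 50, lacks this property → Group B. 36: 36 = 5·7 + 1, 36 ≤ 50, lacks this property → Group B. 40: 40 = 5·8, 40 ≤ 50, passes → Group A.

Group B, Group B, Group B, Group A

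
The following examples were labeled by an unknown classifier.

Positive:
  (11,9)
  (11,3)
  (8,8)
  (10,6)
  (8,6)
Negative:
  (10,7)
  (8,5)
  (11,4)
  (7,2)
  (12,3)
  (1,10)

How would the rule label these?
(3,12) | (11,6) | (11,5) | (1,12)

Rule: sum is even. This holds for each 'Positive' example and fails for each 'Negative' one.
(3,12): 3+12 = 15, doesn't match → Negative. (11,6): 11+6 = 17, doesn't match → Negative. (11,5): 11+5 = 16, meets the rule → Positive. (1,12): 1+12 = 13, doesn't match → Negative.

Negative, Negative, Positive, Negative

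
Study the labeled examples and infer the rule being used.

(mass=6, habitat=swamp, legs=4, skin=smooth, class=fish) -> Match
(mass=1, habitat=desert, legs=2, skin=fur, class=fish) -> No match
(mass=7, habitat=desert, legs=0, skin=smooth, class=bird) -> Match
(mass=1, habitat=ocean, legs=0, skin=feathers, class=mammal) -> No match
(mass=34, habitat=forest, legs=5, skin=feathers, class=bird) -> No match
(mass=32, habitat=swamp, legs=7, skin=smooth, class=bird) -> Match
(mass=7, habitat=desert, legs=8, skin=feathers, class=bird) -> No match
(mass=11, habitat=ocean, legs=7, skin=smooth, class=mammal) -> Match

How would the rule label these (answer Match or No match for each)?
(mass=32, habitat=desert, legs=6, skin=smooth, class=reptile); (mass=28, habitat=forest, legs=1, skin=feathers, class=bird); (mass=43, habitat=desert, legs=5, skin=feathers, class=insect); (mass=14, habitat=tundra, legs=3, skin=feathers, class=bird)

Match, No match, No match, No match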